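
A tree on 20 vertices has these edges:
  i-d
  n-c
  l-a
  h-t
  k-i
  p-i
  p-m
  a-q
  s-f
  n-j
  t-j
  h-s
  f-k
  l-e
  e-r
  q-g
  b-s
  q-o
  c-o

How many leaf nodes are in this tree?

The leaves are b, d, g, m, r.
That is 5 leaves.

5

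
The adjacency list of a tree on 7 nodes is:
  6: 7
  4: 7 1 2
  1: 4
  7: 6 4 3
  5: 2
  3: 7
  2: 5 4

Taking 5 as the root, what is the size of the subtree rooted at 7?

7's subtree: {7, 6, 3}, size 3.

3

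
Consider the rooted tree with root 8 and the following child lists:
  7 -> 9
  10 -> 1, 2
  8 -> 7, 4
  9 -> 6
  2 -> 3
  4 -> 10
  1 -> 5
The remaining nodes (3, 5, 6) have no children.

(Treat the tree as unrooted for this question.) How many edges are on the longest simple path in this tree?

A longest path is 5–1–10–4–8–7–9–6, with 7 edges.

7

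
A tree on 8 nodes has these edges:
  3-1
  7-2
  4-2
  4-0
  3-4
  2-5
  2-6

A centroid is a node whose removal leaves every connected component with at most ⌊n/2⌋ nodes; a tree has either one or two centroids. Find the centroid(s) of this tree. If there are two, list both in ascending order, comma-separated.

2, 4

Removing 4 splits the tree into components of sizes 4, 2, 1; the largest is 4 ≤ ⌊8/2⌋ = 4.
Its neighbour 2 also leaves a largest component of size 4, so both are centroids.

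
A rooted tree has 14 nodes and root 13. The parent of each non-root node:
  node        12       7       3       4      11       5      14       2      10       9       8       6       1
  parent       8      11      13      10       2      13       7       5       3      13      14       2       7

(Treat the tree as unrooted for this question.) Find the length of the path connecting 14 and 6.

4

The path is 14–7–11–2–6, which has 4 edges.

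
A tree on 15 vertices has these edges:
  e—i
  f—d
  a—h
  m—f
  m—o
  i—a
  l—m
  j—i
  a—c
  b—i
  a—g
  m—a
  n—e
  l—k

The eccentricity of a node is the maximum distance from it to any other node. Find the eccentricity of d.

6

A farthest node from d is n.
The path d-f-m-a-i-e-n has 6 edges.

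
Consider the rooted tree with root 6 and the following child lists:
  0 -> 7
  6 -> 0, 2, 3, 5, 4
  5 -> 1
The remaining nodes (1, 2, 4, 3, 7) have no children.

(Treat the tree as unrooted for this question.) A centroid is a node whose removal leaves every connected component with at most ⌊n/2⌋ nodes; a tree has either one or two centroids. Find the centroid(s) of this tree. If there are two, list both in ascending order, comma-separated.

Delete 6: the remaining components have sizes 2, 2, 1, 1, 1. Max 2 ≤ 4, so 6 is a centroid.
No neighbour of 6 does as well, so 6 is the unique centroid.

6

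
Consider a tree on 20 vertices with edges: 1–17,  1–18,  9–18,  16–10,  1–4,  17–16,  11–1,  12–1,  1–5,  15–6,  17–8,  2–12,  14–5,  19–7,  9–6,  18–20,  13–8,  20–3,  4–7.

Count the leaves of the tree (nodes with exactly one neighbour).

The leaves are 2, 3, 10, 11, 13, 14, 15, 19.
That is 8 leaves.

8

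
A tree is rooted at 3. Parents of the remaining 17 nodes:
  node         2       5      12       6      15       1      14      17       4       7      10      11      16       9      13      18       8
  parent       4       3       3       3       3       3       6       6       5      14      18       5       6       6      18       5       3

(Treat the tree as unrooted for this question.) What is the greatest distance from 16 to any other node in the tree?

A farthest node from 16 is 13 (10, 2 also at distance 5).
The path 16-6-3-5-18-13 has 5 edges.

5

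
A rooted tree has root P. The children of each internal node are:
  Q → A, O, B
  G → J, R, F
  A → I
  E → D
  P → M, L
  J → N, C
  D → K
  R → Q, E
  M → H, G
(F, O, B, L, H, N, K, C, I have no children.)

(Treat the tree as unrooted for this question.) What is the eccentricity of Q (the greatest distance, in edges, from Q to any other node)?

Distances from Q peak at 5, attained at L.
Q–R–G–M–P–L

5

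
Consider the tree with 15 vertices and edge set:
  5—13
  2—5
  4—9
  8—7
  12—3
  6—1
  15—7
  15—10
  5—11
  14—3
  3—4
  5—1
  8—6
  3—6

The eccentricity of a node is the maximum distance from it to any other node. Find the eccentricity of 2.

7

A farthest node from 2 is 10.
The path 2–5–1–6–8–7–15–10 has 7 edges.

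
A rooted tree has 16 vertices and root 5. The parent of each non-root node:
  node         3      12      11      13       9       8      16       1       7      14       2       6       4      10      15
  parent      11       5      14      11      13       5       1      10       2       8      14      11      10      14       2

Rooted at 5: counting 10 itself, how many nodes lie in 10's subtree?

Descendants of 10 (including itself): 10, 1, 4, 16. That's 4.

4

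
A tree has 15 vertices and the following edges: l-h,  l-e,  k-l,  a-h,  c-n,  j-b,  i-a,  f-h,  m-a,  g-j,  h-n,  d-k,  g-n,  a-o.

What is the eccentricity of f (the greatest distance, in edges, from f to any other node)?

5

A farthest node from f is b.
The path f – h – n – g – j – b has 5 edges.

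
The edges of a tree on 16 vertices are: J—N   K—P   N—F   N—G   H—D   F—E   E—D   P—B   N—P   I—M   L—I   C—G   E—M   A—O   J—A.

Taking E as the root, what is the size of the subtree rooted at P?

3

Descendants of P (including itself): P, K, B. That's 3.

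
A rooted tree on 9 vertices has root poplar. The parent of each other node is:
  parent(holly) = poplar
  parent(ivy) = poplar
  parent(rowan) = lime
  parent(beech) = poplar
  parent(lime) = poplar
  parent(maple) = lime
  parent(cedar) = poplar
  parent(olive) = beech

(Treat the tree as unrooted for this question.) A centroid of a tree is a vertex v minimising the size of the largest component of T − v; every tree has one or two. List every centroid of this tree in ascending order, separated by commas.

poplar

If poplar is removed the pieces have sizes 3, 2, 1, 1, 1, all ≤ ⌊9/2⌋ = 4.
No neighbour of poplar does as well, so poplar is the unique centroid.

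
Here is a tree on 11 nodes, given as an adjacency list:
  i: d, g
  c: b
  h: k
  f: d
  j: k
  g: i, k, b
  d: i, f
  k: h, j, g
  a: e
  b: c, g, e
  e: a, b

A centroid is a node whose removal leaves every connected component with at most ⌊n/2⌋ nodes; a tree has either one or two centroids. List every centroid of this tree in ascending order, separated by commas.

g

Removing g splits the tree into components of sizes 4, 3, 3; the largest is 4 ≤ ⌊11/2⌋ = 5.
No neighbour of g does as well, so g is the unique centroid.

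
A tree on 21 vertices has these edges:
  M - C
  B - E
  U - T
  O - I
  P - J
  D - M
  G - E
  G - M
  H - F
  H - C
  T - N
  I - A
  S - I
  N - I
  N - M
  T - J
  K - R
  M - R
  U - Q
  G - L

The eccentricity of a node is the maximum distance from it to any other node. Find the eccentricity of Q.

7

Distances from Q peak at 7, attained at F (B also at distance 7).
Q – U – T – N – M – C – H – F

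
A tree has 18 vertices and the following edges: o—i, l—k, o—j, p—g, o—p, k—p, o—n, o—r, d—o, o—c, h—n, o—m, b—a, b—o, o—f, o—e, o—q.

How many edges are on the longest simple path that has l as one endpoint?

5

The node farthest from l is a (h also at distance 5), via l-k-p-o-b-a — 5 edges.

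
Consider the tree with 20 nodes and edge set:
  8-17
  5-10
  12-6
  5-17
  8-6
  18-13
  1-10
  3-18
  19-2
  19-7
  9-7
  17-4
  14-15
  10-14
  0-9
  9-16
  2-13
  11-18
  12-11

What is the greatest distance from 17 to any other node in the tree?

11

A farthest node from 17 is 16 (0 also at distance 11).
The path 17–8–6–12–11–18–13–2–19–7–9–16 has 11 edges.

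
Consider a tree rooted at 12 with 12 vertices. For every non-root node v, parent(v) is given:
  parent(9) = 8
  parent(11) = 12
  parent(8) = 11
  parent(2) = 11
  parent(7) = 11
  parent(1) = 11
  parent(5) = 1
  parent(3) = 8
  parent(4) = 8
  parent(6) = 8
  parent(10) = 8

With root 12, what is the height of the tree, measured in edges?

3

A deepest node is 6, reached by 12–11–8–6.
That path has 3 edges, so the height is 3.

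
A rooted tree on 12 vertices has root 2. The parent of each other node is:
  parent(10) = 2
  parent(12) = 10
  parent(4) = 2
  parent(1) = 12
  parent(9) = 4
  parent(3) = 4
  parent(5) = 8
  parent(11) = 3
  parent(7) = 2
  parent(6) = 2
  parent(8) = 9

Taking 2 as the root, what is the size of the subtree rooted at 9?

3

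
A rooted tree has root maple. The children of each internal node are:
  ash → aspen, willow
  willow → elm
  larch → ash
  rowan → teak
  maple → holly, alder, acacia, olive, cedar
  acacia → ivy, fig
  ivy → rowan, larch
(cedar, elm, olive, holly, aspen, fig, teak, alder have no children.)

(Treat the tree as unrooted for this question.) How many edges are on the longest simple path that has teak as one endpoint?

6

A farthest node from teak is elm.
The path teak – rowan – ivy – larch – ash – willow – elm has 6 edges.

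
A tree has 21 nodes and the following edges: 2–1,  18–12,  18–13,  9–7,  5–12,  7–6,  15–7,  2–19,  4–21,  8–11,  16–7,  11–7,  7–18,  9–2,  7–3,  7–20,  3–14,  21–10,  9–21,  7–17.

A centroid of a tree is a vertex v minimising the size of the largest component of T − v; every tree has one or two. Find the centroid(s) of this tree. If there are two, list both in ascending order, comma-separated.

7

If 7 is removed the pieces have sizes 7, 4, 2, 2, 1, 1, 1, 1, 1, all ≤ ⌊21/2⌋ = 10.
No neighbour of 7 does as well, so 7 is the unique centroid.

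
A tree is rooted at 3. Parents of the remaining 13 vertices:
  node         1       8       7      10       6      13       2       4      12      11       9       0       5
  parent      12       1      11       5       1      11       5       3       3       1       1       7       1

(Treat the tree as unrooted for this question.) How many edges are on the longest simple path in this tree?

Starting from 4, a farthest node is 0 at distance 6.
One longest path: 4-3-12-1-11-7-0.
So the diameter is 6.

6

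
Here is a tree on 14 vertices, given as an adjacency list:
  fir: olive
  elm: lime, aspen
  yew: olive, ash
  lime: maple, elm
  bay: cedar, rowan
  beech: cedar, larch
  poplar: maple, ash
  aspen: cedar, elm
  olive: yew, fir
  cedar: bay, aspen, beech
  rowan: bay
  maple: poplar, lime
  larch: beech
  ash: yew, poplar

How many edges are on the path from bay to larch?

3

Walking from bay: bay – cedar – beech – larch. Length 3.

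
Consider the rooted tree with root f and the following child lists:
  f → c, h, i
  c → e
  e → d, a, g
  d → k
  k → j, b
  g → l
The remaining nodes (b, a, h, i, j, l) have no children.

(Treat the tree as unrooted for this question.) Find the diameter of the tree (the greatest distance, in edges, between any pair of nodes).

6

A longest path is b - k - d - e - c - f - h, with 6 edges.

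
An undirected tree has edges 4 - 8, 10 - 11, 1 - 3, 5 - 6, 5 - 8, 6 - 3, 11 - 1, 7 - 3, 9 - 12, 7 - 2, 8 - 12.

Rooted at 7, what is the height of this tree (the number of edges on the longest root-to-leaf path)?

6

The longest root-to-leaf path is 7 – 3 – 6 – 5 – 8 – 12 – 9 (6 edges).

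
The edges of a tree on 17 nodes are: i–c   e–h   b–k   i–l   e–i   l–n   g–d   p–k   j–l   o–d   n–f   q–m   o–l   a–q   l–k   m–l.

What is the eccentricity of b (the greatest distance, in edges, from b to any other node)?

5

Distances from b peak at 5, attained at h (a, g also at distance 5).
b-k-l-i-e-h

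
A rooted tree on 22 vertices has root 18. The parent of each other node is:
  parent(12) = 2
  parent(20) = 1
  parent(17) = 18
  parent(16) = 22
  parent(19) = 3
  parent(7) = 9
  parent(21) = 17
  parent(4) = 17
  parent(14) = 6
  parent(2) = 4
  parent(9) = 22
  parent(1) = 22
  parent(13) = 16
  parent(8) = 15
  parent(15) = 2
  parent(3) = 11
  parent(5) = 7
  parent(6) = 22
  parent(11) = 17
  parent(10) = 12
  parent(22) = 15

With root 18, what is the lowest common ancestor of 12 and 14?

12's ancestor chain is 12, 2, 4, 17, 18 and 14's is 14, 6, 22, 15, 2, 4, 17, 18; they first meet at 2.

2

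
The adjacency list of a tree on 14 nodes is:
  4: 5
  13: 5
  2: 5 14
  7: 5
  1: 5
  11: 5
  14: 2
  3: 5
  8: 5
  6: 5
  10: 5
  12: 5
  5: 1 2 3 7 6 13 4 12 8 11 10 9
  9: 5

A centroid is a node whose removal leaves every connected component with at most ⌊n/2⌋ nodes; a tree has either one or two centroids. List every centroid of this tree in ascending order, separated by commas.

Delete 5: the remaining components have sizes 2, 1, 1, 1, 1, 1, 1, 1, 1, 1, 1, 1. Max 2 ≤ 7, so 5 is a centroid.
No neighbour of 5 does as well, so 5 is the unique centroid.

5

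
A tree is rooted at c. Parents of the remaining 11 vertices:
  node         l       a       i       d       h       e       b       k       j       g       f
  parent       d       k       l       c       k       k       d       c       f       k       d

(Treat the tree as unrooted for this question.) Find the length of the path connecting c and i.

3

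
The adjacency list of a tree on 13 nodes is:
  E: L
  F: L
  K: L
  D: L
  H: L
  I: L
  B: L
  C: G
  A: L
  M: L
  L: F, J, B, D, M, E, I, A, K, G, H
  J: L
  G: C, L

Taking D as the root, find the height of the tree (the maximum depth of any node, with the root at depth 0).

The longest root-to-leaf path is D → L → G → C (3 edges).

3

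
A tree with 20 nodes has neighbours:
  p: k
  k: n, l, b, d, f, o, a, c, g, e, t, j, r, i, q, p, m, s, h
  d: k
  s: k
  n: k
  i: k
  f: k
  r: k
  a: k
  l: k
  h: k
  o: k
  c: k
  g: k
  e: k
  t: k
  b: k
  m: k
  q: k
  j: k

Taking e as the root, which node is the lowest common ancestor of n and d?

k

Ancestors of n (toward the root): n, k, e.
Ancestors of d: d, k, e.
The deepest node appearing in both lists is k.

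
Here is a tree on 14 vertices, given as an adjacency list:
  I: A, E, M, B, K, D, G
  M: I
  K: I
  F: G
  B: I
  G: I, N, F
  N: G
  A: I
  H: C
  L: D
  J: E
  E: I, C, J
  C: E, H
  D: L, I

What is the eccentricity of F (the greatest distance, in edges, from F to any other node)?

A farthest node from F is H.
The path F – G – I – E – C – H has 5 edges.

5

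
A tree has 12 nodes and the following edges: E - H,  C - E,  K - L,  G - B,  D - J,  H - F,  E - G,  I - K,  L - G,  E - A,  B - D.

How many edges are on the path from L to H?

3

The path is L – G – E – H, which has 3 edges.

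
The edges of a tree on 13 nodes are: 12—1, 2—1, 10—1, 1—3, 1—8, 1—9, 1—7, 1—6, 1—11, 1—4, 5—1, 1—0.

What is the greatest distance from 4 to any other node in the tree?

Distances from 4 peak at 2, attained at 3 (12, 2, 9, 8, 0, 10, 7, 11, 6, 5 also at distance 2).
4 – 1 – 3

2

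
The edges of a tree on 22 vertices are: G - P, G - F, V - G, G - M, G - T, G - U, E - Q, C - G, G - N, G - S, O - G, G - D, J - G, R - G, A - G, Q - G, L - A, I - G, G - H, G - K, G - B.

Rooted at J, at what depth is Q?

Path from J to Q: J → G → Q, which has 2 edges.

2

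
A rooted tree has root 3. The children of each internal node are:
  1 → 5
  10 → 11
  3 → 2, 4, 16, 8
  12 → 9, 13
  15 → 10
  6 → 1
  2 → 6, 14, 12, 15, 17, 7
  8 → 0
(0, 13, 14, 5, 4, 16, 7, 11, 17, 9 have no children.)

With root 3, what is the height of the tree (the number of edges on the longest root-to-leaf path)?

5 sits deepest: 3-2-6-1-5 — 4 edges from the root.

4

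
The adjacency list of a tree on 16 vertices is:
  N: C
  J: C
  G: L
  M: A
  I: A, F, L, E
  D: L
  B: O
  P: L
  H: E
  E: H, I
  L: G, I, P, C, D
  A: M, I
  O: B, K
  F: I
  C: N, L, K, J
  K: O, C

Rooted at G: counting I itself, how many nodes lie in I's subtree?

6

Descendants of I (including itself): I, E, A, F, H, M. That's 6.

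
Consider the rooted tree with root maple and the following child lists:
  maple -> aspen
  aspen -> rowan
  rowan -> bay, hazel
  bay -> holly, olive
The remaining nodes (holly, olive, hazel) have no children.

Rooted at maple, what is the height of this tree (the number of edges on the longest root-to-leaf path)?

4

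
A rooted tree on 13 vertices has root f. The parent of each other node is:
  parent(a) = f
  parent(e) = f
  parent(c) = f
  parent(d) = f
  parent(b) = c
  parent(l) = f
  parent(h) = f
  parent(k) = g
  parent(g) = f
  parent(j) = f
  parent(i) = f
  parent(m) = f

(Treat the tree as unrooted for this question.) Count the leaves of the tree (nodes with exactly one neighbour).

10

Exactly 10 nodes have a single neighbour: a, b, d, e, h, i, j, k, l, m.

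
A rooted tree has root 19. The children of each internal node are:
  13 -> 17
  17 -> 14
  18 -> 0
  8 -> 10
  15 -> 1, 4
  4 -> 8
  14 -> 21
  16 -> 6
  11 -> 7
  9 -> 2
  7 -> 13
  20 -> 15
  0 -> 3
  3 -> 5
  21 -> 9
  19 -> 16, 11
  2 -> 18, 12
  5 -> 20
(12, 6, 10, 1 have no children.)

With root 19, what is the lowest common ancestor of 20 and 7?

Ancestors of 20 (toward the root): 20, 5, 3, 0, 18, 2, 9, 21, 14, 17, 13, 7, 11, 19.
Ancestors of 7: 7, 11, 19.
The deepest node appearing in both lists is 7.

7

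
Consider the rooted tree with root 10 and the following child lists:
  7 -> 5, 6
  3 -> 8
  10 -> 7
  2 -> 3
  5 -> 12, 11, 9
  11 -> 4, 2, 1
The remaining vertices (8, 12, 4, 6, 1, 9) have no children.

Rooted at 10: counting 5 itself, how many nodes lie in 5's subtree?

5's subtree: {5, 11, 12, 9, 2, 1, 4, 3, 8}, size 9.

9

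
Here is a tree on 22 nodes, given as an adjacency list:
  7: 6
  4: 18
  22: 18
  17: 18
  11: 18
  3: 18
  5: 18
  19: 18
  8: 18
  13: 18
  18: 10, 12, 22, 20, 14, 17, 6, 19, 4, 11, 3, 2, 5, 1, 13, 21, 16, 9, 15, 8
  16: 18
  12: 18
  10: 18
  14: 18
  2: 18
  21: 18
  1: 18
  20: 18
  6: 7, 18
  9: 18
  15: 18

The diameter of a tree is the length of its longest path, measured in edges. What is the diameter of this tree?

Starting from 7, a farthest node is 8 at distance 3.
One longest path: 7–6–18–8.
So the diameter is 3.

3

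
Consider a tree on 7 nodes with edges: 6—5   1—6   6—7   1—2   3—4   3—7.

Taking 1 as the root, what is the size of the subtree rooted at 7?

3

Descendants of 7 (including itself): 7, 3, 4. That's 3.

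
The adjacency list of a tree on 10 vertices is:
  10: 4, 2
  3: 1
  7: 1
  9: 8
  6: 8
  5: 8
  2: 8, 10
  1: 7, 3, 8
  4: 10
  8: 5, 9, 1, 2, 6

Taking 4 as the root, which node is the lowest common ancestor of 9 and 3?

8

Path 9→root: 9 8 2 10 4; path 3→root: 3 1 8 2 10 4.
First common node: 8.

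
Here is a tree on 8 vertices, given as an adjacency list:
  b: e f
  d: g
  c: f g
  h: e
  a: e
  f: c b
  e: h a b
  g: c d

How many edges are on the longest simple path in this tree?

6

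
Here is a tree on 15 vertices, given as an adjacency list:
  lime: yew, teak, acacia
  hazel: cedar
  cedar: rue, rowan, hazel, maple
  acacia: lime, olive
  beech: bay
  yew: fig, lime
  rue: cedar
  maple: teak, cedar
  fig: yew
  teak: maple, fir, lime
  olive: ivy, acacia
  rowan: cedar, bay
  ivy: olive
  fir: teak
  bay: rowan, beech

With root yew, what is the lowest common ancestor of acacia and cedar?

lime

acacia's ancestor chain is acacia, lime, yew and cedar's is cedar, maple, teak, lime, yew; they first meet at lime.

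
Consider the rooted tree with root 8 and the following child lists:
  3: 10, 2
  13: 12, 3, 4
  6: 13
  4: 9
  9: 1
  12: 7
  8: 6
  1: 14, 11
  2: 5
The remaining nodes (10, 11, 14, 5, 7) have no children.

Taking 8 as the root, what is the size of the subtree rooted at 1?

3

The subtree rooted at 1 contains: 1, 14, 11 — 3 nodes.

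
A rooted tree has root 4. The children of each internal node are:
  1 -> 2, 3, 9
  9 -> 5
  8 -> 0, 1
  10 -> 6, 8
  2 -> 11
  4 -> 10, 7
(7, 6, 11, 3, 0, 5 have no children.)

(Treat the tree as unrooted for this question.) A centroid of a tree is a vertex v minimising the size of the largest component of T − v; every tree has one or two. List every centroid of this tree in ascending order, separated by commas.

Removing 1 splits the tree into components of sizes 6, 2, 2, 1; the largest is 6 ≤ ⌊12/2⌋ = 6.
8 is adjacent to 1 and is also a centroid (the largest component after removing it is likewise 6).

1, 8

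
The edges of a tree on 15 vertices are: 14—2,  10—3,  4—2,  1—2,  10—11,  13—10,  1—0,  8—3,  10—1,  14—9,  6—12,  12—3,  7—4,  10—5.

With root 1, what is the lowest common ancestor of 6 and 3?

3

Ancestors of 6 (toward the root): 6, 12, 3, 10, 1.
Ancestors of 3: 3, 10, 1.
The deepest node appearing in both lists is 3.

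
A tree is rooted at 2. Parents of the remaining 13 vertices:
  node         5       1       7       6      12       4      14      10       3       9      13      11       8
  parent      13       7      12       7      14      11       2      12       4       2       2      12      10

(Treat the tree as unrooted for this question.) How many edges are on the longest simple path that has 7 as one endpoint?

The node farthest from 7 is 5, via 7 – 12 – 14 – 2 – 13 – 5 — 5 edges.

5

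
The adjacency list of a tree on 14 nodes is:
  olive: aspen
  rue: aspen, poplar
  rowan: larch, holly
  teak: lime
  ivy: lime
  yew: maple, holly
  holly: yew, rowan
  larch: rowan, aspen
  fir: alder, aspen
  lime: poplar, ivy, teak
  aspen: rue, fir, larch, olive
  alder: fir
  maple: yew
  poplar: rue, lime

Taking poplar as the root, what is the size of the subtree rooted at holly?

Descendants of holly (including itself): holly, yew, maple. That's 3.

3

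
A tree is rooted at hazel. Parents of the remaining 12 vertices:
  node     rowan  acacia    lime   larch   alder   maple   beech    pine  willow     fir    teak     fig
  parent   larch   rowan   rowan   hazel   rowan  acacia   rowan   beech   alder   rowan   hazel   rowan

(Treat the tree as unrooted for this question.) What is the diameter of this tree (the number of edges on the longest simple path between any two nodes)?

Starting from teak, a farthest node is willow at distance 5.
One longest path: teak - hazel - larch - rowan - alder - willow.
So the diameter is 5.

5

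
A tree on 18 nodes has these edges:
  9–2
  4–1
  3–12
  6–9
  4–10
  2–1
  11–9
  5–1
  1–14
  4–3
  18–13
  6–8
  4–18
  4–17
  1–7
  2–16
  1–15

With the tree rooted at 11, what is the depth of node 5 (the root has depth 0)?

Climbing from 5 to the root: 5 – 1 – 2 – 9 – 11. That's 4 steps.

4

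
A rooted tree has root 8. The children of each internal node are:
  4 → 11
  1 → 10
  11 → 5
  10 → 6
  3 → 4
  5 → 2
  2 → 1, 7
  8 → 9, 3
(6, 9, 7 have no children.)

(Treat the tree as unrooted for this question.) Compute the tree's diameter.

BFS from 6 reaches 9 last, at distance 9; BFS from 9 confirms no node is farther.
Path: 6–10–1–2–5–11–4–3–8–9.

9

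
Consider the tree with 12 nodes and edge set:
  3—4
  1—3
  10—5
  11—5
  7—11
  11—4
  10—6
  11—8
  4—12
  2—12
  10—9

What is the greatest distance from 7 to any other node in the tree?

4

The node farthest from 7 is 9 (1, 2, 6 also at distance 4), via 7 – 11 – 5 – 10 – 9 — 4 edges.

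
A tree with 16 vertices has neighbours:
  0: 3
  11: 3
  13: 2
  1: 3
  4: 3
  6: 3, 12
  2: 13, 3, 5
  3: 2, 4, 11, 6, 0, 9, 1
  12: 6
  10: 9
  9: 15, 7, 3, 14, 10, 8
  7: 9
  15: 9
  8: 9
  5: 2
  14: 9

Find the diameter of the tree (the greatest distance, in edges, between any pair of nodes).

4

Starting from 7, a farthest node is 5 at distance 4.
One longest path: 7-9-3-2-5.
So the diameter is 4.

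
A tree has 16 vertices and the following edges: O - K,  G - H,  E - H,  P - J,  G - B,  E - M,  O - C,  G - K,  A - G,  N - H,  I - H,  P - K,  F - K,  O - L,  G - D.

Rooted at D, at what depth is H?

2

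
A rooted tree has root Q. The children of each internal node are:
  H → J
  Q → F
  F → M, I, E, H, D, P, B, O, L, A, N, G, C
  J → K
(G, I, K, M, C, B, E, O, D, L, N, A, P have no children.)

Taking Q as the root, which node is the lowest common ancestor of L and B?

L's ancestor chain is L, F, Q and B's is B, F, Q; they first meet at F.

F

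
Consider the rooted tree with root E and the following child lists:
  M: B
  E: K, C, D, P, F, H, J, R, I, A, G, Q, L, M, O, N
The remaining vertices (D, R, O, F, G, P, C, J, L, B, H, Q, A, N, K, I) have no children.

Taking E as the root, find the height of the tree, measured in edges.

2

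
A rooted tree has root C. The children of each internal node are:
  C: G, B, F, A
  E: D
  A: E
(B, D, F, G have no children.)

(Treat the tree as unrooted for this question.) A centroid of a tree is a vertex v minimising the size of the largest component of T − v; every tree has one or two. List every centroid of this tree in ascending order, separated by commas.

C

Removing C splits the tree into components of sizes 3, 1, 1, 1; the largest is 3 ≤ ⌊7/2⌋ = 3.
Every other node leaves some component of size > 3, so the centroid is unique.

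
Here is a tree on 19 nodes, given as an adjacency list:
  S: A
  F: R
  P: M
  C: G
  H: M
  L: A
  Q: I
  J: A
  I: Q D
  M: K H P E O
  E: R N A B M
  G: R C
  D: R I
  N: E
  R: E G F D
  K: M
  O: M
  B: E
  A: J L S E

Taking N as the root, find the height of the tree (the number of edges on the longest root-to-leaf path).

5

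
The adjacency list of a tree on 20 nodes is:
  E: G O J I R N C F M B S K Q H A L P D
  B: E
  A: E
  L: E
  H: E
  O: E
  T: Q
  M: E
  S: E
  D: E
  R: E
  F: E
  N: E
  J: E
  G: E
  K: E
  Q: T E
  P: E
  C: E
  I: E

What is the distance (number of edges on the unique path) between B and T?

The path is B - E - Q - T, which has 3 edges.

3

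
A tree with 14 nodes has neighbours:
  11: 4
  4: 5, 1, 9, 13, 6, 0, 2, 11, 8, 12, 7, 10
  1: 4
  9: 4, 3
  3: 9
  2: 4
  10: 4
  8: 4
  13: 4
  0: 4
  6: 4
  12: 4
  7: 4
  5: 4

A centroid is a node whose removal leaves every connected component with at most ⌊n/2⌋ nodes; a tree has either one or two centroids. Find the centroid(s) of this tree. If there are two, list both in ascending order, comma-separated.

If 4 is removed the pieces have sizes 2, 1, 1, 1, 1, 1, 1, 1, 1, 1, 1, 1, all ≤ ⌊14/2⌋ = 7.
Every other node leaves some component of size > 7, so the centroid is unique.

4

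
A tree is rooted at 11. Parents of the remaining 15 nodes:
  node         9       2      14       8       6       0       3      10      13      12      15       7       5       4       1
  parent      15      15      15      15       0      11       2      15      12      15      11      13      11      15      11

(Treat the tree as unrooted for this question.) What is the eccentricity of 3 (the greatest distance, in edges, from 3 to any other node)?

5

The node farthest from 3 is 7 (6 also at distance 5), via 3–2–15–12–13–7 — 5 edges.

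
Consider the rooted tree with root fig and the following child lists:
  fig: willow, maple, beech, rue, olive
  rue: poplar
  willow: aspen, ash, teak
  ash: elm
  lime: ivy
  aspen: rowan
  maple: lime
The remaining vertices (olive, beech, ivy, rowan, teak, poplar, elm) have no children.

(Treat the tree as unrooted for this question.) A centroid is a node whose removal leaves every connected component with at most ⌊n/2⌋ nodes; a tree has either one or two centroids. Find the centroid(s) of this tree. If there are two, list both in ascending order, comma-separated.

If fig is removed the pieces have sizes 6, 3, 2, 1, 1, all ≤ ⌊14/2⌋ = 7.
Every other node leaves some component of size > 7, so the centroid is unique.

fig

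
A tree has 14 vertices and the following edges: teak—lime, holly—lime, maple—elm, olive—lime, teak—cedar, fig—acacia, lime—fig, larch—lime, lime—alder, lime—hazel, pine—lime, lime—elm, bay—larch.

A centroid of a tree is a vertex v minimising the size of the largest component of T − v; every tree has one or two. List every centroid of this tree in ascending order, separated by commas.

lime

If lime is removed the pieces have sizes 2, 2, 2, 2, 1, 1, 1, 1, 1, all ≤ ⌊14/2⌋ = 7.
Every other node leaves some component of size > 7, so the centroid is unique.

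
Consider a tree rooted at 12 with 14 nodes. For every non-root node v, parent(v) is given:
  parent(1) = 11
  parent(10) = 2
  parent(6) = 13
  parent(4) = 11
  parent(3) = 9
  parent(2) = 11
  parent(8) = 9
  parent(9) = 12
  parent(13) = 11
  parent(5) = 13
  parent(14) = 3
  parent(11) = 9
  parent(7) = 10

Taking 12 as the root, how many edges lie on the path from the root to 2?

3

12 – 9 – 11 – 2 — 3 edges.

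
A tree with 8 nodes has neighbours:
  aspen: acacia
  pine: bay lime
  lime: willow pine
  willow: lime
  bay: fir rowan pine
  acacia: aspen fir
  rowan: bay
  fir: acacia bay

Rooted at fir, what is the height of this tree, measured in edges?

4

A deepest node is willow, reached by fir-bay-pine-lime-willow.
That path has 4 edges, so the height is 4.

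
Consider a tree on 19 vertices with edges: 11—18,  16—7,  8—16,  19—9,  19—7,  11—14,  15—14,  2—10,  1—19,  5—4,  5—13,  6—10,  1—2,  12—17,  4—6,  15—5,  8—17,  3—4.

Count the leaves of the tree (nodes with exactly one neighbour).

5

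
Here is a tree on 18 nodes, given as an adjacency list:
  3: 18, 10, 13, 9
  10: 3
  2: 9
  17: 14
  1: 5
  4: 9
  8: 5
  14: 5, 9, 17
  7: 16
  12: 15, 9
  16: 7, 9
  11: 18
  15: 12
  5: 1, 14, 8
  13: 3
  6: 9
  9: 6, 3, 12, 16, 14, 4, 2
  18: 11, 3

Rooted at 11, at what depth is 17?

Climbing from 17 to the root: 17 – 14 – 9 – 3 – 18 – 11. That's 5 steps.

5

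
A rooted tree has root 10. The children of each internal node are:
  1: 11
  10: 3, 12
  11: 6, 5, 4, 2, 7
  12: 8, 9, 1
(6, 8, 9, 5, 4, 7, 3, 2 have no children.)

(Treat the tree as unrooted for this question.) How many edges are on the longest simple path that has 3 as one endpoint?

A farthest node from 3 is 6 (4, 7, 5, 2 also at distance 5).
The path 3-10-12-1-11-6 has 5 edges.

5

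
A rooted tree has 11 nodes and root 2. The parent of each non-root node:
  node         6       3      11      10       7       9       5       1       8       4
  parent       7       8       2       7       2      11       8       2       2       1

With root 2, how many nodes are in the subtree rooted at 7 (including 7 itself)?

The subtree rooted at 7 contains: 7, 6, 10 — 3 nodes.

3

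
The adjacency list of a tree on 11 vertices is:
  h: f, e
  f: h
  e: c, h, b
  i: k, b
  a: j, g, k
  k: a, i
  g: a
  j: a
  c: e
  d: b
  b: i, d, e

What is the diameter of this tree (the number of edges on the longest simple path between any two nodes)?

7

Starting from f, a farthest node is j at distance 7.
One longest path: f–h–e–b–i–k–a–j.
So the diameter is 7.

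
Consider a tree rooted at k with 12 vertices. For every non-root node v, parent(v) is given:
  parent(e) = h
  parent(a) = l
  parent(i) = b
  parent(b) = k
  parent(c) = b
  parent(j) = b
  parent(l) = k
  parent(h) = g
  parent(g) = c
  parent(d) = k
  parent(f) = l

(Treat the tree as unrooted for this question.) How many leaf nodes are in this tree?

6

Degree-1 nodes: a, d, e, f, i, j — 6 of them.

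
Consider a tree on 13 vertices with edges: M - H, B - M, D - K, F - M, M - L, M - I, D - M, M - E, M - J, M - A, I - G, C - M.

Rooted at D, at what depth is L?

Climbing from L to the root: L–M–D. That's 2 steps.

2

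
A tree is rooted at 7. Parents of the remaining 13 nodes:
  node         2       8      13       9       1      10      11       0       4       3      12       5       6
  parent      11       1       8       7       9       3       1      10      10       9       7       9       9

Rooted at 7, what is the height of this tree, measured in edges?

13 sits deepest: 7–9–1–8–13 — 4 edges from the root.

4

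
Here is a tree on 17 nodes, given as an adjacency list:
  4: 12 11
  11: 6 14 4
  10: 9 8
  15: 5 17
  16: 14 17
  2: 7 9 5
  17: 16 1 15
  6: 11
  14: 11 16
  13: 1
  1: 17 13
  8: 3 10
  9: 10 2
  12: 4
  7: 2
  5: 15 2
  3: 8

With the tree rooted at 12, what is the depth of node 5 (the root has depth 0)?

7

12 → 4 → 11 → 14 → 16 → 17 → 15 → 5 — 7 edges.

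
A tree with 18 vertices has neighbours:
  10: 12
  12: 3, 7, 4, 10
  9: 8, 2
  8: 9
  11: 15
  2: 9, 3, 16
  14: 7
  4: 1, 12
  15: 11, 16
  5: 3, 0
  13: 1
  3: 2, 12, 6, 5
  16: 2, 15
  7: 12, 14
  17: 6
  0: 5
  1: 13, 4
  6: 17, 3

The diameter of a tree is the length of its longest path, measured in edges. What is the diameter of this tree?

8

BFS from 13 reaches 11 last, at distance 8; BFS from 11 confirms no node is farther.
Path: 13 – 1 – 4 – 12 – 3 – 2 – 16 – 15 – 11.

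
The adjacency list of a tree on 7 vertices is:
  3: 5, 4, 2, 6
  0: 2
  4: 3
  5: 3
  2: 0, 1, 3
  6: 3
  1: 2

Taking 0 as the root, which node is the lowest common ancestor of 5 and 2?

2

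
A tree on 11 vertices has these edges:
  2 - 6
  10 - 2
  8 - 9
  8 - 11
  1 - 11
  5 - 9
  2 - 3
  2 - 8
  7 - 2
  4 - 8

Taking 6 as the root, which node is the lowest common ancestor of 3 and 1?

2

3's ancestor chain is 3, 2, 6 and 1's is 1, 11, 8, 2, 6; they first meet at 2.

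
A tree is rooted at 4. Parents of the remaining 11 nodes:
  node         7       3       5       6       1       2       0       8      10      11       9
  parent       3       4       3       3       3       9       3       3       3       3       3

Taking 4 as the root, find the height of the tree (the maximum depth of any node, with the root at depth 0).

3

A deepest node is 2, reached by 4-3-9-2.
That path has 3 edges, so the height is 3.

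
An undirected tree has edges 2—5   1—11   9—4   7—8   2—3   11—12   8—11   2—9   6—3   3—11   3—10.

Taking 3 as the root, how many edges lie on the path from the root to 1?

2

3 → 11 → 1 — 2 edges.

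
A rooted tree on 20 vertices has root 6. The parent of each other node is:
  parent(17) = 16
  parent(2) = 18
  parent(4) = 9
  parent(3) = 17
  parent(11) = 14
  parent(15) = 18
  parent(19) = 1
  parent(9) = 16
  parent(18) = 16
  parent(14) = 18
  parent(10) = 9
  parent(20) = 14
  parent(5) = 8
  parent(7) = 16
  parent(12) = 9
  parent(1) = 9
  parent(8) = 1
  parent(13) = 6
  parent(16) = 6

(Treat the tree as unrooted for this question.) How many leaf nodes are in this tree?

12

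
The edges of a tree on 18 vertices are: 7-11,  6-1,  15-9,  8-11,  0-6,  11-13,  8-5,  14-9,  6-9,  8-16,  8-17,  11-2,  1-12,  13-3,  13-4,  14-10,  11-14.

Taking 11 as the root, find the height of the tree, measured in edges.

5

A deepest node is 12, reached by 11 → 14 → 9 → 6 → 1 → 12.
That path has 5 edges, so the height is 5.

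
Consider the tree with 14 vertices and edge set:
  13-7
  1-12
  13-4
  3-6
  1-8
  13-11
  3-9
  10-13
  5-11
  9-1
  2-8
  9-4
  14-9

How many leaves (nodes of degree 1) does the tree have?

Degree-1 nodes: 2, 5, 6, 7, 10, 12, 14 — 7 of them.

7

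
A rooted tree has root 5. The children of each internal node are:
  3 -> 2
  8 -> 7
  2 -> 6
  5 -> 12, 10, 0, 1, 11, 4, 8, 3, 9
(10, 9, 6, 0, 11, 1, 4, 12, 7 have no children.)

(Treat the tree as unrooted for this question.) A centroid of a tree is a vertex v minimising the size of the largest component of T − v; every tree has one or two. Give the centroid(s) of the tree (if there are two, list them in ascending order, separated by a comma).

5

Removing 5 splits the tree into components of sizes 3, 2, 1, 1, 1, 1, 1, 1, 1; the largest is 3 ≤ ⌊13/2⌋ = 6.
Every other node leaves some component of size > 6, so the centroid is unique.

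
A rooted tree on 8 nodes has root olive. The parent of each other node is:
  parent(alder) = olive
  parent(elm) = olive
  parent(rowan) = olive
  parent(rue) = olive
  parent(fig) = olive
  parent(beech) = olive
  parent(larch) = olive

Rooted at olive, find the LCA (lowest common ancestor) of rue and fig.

Path rue→root: rue olive; path fig→root: fig olive.
First common node: olive.

olive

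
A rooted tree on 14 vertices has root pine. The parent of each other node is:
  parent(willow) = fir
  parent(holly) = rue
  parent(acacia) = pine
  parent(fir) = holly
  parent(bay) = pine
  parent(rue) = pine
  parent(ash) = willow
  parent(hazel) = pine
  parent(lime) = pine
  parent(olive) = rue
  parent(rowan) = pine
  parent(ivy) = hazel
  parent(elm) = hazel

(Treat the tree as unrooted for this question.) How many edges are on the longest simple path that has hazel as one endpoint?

A farthest node from hazel is ash.
The path hazel – pine – rue – holly – fir – willow – ash has 6 edges.

6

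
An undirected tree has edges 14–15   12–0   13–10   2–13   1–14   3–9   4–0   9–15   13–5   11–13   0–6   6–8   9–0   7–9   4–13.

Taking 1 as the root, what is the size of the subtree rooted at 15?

14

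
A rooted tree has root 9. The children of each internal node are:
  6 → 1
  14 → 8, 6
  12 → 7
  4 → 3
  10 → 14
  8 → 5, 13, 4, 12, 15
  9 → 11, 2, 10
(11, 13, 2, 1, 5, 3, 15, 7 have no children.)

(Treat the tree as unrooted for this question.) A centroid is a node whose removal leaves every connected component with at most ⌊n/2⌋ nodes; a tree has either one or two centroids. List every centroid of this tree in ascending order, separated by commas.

8

Removing 8 splits the tree into components of sizes 7, 2, 2, 1, 1, 1; the largest is 7 ≤ ⌊15/2⌋ = 7.
Every other node leaves some component of size > 7, so the centroid is unique.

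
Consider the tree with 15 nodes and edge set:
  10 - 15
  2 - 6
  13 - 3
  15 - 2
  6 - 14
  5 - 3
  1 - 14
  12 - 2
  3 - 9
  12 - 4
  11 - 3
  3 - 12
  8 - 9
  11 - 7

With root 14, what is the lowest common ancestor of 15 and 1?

Path 15→root: 15 2 6 14; path 1→root: 1 14.
First common node: 14.

14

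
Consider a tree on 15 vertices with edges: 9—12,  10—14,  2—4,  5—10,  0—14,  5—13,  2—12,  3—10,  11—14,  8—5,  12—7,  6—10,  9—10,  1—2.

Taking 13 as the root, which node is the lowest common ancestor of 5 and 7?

5

Ancestors of 5 (toward the root): 5, 13.
Ancestors of 7: 7, 12, 9, 10, 5, 13.
The deepest node appearing in both lists is 5.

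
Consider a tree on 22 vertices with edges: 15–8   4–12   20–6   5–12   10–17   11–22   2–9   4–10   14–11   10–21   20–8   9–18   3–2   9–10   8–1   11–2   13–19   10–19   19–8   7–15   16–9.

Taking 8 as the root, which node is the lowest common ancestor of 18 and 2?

18's ancestor chain is 18, 9, 10, 19, 8 and 2's is 2, 9, 10, 19, 8; they first meet at 9.

9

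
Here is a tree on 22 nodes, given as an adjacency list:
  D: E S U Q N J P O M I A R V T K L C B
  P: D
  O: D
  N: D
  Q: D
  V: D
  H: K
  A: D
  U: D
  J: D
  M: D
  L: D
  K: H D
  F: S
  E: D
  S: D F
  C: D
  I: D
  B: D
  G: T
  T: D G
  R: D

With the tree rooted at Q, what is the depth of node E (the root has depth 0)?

2

Path from Q to E: Q – D – E, which has 2 edges.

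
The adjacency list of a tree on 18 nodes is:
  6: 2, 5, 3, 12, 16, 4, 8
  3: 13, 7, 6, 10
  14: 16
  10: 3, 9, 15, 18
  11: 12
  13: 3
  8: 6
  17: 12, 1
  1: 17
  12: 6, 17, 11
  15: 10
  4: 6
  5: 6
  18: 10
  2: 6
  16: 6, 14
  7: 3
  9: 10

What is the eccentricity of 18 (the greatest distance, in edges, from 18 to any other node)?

6

The node farthest from 18 is 1, via 18 – 10 – 3 – 6 – 12 – 17 – 1 — 6 edges.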